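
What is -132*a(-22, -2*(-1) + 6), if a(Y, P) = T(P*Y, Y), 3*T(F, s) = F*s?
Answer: -170368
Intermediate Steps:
T(F, s) = F*s/3 (T(F, s) = (F*s)/3 = F*s/3)
a(Y, P) = P*Y²/3 (a(Y, P) = (P*Y)*Y/3 = P*Y²/3)
-132*a(-22, -2*(-1) + 6) = -44*(-2*(-1) + 6)*(-22)² = -44*(2 + 6)*484 = -44*8*484 = -132*3872/3 = -170368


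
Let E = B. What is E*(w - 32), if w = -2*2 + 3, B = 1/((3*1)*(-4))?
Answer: 11/4 ≈ 2.7500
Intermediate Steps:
B = -1/12 (B = 1/(3*(-4)) = 1/(-12) = -1/12 ≈ -0.083333)
E = -1/12 ≈ -0.083333
w = -1 (w = -4 + 3 = -1)
E*(w - 32) = -(-1 - 32)/12 = -1/12*(-33) = 11/4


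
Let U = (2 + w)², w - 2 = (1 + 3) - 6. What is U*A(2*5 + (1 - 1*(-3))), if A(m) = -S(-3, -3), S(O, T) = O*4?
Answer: 48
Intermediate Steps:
S(O, T) = 4*O
A(m) = 12 (A(m) = -4*(-3) = -1*(-12) = 12)
w = 0 (w = 2 + ((1 + 3) - 6) = 2 + (4 - 6) = 2 - 2 = 0)
U = 4 (U = (2 + 0)² = 2² = 4)
U*A(2*5 + (1 - 1*(-3))) = 4*12 = 48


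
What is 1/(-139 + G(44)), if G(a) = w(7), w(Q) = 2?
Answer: -1/137 ≈ -0.0072993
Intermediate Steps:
G(a) = 2
1/(-139 + G(44)) = 1/(-139 + 2) = 1/(-137) = -1/137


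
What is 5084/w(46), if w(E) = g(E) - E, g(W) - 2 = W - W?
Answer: -1271/11 ≈ -115.55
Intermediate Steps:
g(W) = 2 (g(W) = 2 + (W - W) = 2 + 0 = 2)
w(E) = 2 - E
5084/w(46) = 5084/(2 - 1*46) = 5084/(2 - 46) = 5084/(-44) = 5084*(-1/44) = -1271/11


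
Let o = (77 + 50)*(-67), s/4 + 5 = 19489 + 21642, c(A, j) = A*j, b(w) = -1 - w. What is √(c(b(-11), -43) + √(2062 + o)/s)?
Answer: √(-2909118346720 + 41126*I*√6447)/82252 ≈ 1.1769e-5 + 20.736*I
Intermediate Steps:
s = 164504 (s = -20 + 4*(19489 + 21642) = -20 + 4*41131 = -20 + 164524 = 164504)
o = -8509 (o = 127*(-67) = -8509)
√(c(b(-11), -43) + √(2062 + o)/s) = √((-1 - 1*(-11))*(-43) + √(2062 - 8509)/164504) = √((-1 + 11)*(-43) + √(-6447)*(1/164504)) = √(10*(-43) + (I*√6447)*(1/164504)) = √(-430 + I*√6447/164504)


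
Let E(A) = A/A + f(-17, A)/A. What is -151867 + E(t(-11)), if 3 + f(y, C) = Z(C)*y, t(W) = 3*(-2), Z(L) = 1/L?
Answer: -5467175/36 ≈ -1.5187e+5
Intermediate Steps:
t(W) = -6
f(y, C) = -3 + y/C
E(A) = 1 + (-3 - 17/A)/A (E(A) = A/A + (-3 - 17/A)/A = 1 + (-3 - 17/A)/A)
-151867 + E(t(-11)) = -151867 + (1 - 17/(-6)² - 3/(-6)) = -151867 + (1 - 17*1/36 - 3*(-⅙)) = -151867 + (1 - 17/36 + ½) = -151867 + 37/36 = -5467175/36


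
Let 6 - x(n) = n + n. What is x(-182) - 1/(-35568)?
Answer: 13160161/35568 ≈ 370.00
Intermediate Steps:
x(n) = 6 - 2*n (x(n) = 6 - (n + n) = 6 - 2*n)
x(-182) - 1/(-35568) = (6 - 2*(-182)) - 1/(-35568) = (6 + 364) - 1*(-1/35568) = 370 + 1/35568 = 13160161/35568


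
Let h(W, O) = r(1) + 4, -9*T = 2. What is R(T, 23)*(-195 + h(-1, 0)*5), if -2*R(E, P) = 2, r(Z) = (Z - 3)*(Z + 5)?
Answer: 235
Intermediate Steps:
T = -2/9 (T = -⅑*2 = -2/9 ≈ -0.22222)
r(Z) = (-3 + Z)*(5 + Z)
h(W, O) = -8 (h(W, O) = (-15 + 1² + 2*1) + 4 = (-15 + 1 + 2) + 4 = -12 + 4 = -8)
R(E, P) = -1 (R(E, P) = -½*2 = -1)
R(T, 23)*(-195 + h(-1, 0)*5) = -(-195 - 8*5) = -(-195 - 40) = -1*(-235) = 235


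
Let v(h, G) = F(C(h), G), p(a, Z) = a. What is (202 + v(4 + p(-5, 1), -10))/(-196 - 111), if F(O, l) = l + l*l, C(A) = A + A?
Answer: -292/307 ≈ -0.95114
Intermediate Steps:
C(A) = 2*A
F(O, l) = l + l**2
v(h, G) = G*(1 + G)
(202 + v(4 + p(-5, 1), -10))/(-196 - 111) = (202 - 10*(1 - 10))/(-196 - 111) = (202 - 10*(-9))/(-307) = (202 + 90)*(-1/307) = 292*(-1/307) = -292/307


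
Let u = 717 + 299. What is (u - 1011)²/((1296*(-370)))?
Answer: -5/95904 ≈ -5.2135e-5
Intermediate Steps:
u = 1016
(u - 1011)²/((1296*(-370))) = (1016 - 1011)²/((1296*(-370))) = 5²/(-479520) = 25*(-1/479520) = -5/95904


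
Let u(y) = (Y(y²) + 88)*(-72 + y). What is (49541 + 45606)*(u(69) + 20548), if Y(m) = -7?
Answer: 1931959835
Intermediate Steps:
u(y) = -5832 + 81*y (u(y) = (-7 + 88)*(-72 + y) = 81*(-72 + y) = -5832 + 81*y)
(49541 + 45606)*(u(69) + 20548) = (49541 + 45606)*((-5832 + 81*69) + 20548) = 95147*((-5832 + 5589) + 20548) = 95147*(-243 + 20548) = 95147*20305 = 1931959835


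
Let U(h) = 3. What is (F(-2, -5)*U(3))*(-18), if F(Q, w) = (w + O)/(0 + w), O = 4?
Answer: -54/5 ≈ -10.800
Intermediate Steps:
F(Q, w) = (4 + w)/w (F(Q, w) = (w + 4)/(0 + w) = (4 + w)/w)
(F(-2, -5)*U(3))*(-18) = (((4 - 5)/(-5))*3)*(-18) = (-⅕*(-1)*3)*(-18) = ((⅕)*3)*(-18) = (⅗)*(-18) = -54/5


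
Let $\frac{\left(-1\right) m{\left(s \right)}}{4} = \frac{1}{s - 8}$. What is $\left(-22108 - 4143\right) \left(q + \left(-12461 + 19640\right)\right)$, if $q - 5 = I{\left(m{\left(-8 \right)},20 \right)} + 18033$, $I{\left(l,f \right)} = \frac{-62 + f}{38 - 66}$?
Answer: $- \frac{1324021687}{2} \approx -6.6201 \cdot 10^{8}$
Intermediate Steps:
$m{\left(s \right)} = - \frac{4}{-8 + s}$ ($m{\left(s \right)} = - \frac{4}{s - 8} = - \frac{4}{-8 + s}$)
$I{\left(l,f \right)} = \frac{31}{14} - \frac{f}{28}$ ($I{\left(l,f \right)} = \frac{-62 + f}{-28} = \left(-62 + f\right) \left(- \frac{1}{28}\right) = \frac{31}{14} - \frac{f}{28}$)
$q = \frac{36079}{2}$ ($q = 5 + \left(\left(\frac{31}{14} - \frac{5}{7}\right) + 18033\right) = 5 + \left(\frac{3}{2} + 18033\right) = 5 + \frac{36069}{2} = \frac{36079}{2} \approx 18040.0$)
$\left(-22108 - 4143\right) \left(q + \left(-12461 + 19640\right)\right) = \left(-22108 - 4143\right) \left(\frac{36079}{2} + \left(-12461 + 19640\right)\right) = - 26251 \left(\frac{36079}{2} + 7179\right) = \left(-26251\right) \frac{50437}{2} = - \frac{1324021687}{2}$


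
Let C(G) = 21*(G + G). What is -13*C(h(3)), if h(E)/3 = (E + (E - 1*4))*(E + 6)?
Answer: -29484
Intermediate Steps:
h(E) = 3*(-4 + 2*E)*(6 + E) (h(E) = 3*((E + (E - 1*4))*(E + 6)) = 3*((E + (E - 4))*(6 + E)) = 3*((E + (-4 + E))*(6 + E)) = 3*((-4 + 2*E)*(6 + E)) = 3*(-4 + 2*E)*(6 + E))
C(G) = 42*G (C(G) = 21*(2*G) = 42*G)
-13*C(h(3)) = -546*(-72 + 6*3² + 24*3) = -546*(-72 + 6*9 + 72) = -546*(-72 + 54 + 72) = -546*54 = -13*2268 = -29484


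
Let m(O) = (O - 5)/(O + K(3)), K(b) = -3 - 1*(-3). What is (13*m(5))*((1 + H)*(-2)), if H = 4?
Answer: 0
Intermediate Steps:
K(b) = 0 (K(b) = -3 + 3 = 0)
m(O) = (-5 + O)/O (m(O) = (O - 5)/(O + 0) = (-5 + O)/O)
(13*m(5))*((1 + H)*(-2)) = (13*((-5 + 5)/5))*((1 + 4)*(-2)) = (13*((⅕)*0))*(5*(-2)) = (13*0)*(-10) = 0*(-10) = 0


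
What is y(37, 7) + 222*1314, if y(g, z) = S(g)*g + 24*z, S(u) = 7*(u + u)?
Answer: 311042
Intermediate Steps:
S(u) = 14*u (S(u) = 7*(2*u) = 14*u)
y(g, z) = 14*g**2 + 24*z (y(g, z) = (14*g)*g + 24*z = 14*g**2 + 24*z)
y(37, 7) + 222*1314 = (14*37**2 + 24*7) + 222*1314 = (14*1369 + 168) + 291708 = (19166 + 168) + 291708 = 19334 + 291708 = 311042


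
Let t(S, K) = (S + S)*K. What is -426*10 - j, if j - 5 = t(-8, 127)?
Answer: -2233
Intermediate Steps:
t(S, K) = 2*K*S (t(S, K) = (2*S)*K = 2*K*S)
j = -2027 (j = 5 + 2*127*(-8) = 5 - 2032 = -2027)
-426*10 - j = -426*10 - 1*(-2027) = -4260 + 2027 = -2233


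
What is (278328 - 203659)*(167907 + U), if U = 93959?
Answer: 19553272354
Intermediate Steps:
(278328 - 203659)*(167907 + U) = (278328 - 203659)*(167907 + 93959) = 74669*261866 = 19553272354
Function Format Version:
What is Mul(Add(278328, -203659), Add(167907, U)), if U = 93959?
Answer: 19553272354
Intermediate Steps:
Mul(Add(278328, -203659), Add(167907, U)) = Mul(Add(278328, -203659), Add(167907, 93959)) = Mul(74669, 261866) = 19553272354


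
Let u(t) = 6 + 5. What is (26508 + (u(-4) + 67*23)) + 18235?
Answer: 46295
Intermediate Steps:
u(t) = 11
(26508 + (u(-4) + 67*23)) + 18235 = (26508 + (11 + 67*23)) + 18235 = (26508 + (11 + 1541)) + 18235 = (26508 + 1552) + 18235 = 28060 + 18235 = 46295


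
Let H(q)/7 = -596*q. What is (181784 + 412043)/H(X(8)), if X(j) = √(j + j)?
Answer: -593827/16688 ≈ -35.584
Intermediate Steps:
X(j) = √2*√j (X(j) = √(2*j) = √2*√j)
H(q) = -4172*q (H(q) = 7*(-596*q) = -4172*q)
(181784 + 412043)/H(X(8)) = (181784 + 412043)/((-4172*√2*√8)) = 593827/((-4172*√2*2*√2)) = 593827/((-4172*4)) = 593827/(-16688) = 593827*(-1/16688) = -593827/16688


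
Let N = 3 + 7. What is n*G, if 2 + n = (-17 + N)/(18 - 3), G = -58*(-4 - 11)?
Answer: -2146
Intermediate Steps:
N = 10
G = 870 (G = -58*(-15) = 870)
n = -37/15 (n = -2 + (-17 + 10)/(18 - 3) = -2 - 7/15 = -37/15 ≈ -2.4667)
n*G = -37/15*870 = -2146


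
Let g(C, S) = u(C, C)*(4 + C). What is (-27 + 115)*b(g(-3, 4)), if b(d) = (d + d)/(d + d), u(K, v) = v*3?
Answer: 88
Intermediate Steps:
u(K, v) = 3*v
g(C, S) = 3*C*(4 + C) (g(C, S) = (3*C)*(4 + C) = 3*C*(4 + C))
b(d) = 1 (b(d) = (2*d)/((2*d)) = (2*d)*(1/(2*d)) = 1)
(-27 + 115)*b(g(-3, 4)) = (-27 + 115)*1 = 88*1 = 88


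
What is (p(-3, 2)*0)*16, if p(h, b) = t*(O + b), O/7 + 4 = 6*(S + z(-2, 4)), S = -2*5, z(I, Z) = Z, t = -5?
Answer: 0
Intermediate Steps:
S = -10
O = -280 (O = -28 + 7*(6*(-10 + 4)) = -28 + 7*(6*(-6)) = -28 + 7*(-36) = -28 - 252 = -280)
p(h, b) = 1400 - 5*b (p(h, b) = -5*(-280 + b) = 1400 - 5*b)
(p(-3, 2)*0)*16 = ((1400 - 5*2)*0)*16 = ((1400 - 10)*0)*16 = (1390*0)*16 = 0*16 = 0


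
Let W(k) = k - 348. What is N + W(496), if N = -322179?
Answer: -322031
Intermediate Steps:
W(k) = -348 + k
N + W(496) = -322179 + (-348 + 496) = -322179 + 148 = -322031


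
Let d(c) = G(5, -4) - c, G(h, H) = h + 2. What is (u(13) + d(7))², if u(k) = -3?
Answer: 9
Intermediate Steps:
G(h, H) = 2 + h
d(c) = 7 - c (d(c) = (2 + 5) - c = 7 - c)
(u(13) + d(7))² = (-3 + (7 - 1*7))² = (-3 + (7 - 7))² = (-3 + 0)² = (-3)² = 9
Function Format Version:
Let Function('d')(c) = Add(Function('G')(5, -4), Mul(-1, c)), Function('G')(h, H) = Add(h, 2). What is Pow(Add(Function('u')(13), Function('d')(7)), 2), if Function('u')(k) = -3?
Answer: 9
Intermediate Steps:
Function('G')(h, H) = Add(2, h)
Function('d')(c) = Add(7, Mul(-1, c)) (Function('d')(c) = Add(Add(2, 5), Mul(-1, c)) = Add(7, Mul(-1, c)))
Pow(Add(Function('u')(13), Function('d')(7)), 2) = Pow(Add(-3, Add(7, Mul(-1, 7))), 2) = Pow(Add(-3, Add(7, -7)), 2) = Pow(Add(-3, 0), 2) = Pow(-3, 2) = 9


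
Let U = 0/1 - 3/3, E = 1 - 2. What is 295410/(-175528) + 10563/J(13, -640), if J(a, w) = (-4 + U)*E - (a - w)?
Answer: -85230331/4739256 ≈ -17.984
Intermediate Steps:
E = -1
U = -1 (U = 0*1 - 3*⅓ = 0 - 1 = -1)
J(a, w) = 5 + w - a (J(a, w) = (-4 - 1)*(-1) - (a - w) = -5*(-1) + (w - a) = 5 + (w - a) = 5 + w - a)
295410/(-175528) + 10563/J(13, -640) = 295410/(-175528) + 10563/(5 - 640 - 1*13) = 295410*(-1/175528) + 10563/(5 - 640 - 13) = -147705/87764 + 10563/(-648) = -147705/87764 + 10563*(-1/648) = -147705/87764 - 3521/216 = -85230331/4739256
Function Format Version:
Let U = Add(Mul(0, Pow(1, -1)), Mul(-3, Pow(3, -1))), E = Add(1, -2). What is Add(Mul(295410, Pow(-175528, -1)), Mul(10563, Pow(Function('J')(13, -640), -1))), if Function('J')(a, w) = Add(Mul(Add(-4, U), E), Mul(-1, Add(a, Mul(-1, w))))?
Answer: Rational(-85230331, 4739256) ≈ -17.984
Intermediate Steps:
E = -1
U = -1 (U = Add(Mul(0, 1), Mul(-3, Rational(1, 3))) = Add(0, -1) = -1)
Function('J')(a, w) = Add(5, w, Mul(-1, a)) (Function('J')(a, w) = Add(Mul(Add(-4, -1), -1), Mul(-1, Add(a, Mul(-1, w)))) = Add(Mul(-5, -1), Add(w, Mul(-1, a))) = Add(5, Add(w, Mul(-1, a))) = Add(5, w, Mul(-1, a)))
Add(Mul(295410, Pow(-175528, -1)), Mul(10563, Pow(Function('J')(13, -640), -1))) = Add(Mul(295410, Pow(-175528, -1)), Mul(10563, Pow(Add(5, -640, Mul(-1, 13)), -1))) = Add(Mul(295410, Rational(-1, 175528)), Mul(10563, Pow(Add(5, -640, -13), -1))) = Add(Rational(-147705, 87764), Mul(10563, Pow(-648, -1))) = Add(Rational(-147705, 87764), Mul(10563, Rational(-1, 648))) = Add(Rational(-147705, 87764), Rational(-3521, 216)) = Rational(-85230331, 4739256)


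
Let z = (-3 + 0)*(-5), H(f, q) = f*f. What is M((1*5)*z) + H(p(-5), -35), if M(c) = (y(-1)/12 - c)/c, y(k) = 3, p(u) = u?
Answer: 7201/300 ≈ 24.003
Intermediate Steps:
H(f, q) = f**2
z = 15 (z = -3*(-5) = 15)
M(c) = (1/4 - c)/c (M(c) = (3/12 - c)/c = (3*(1/12) - c)/c = (1/4 - c)/c)
M((1*5)*z) + H(p(-5), -35) = (1/4 - 1*5*15)/(((1*5)*15)) + (-5)**2 = (1/4 - 5*15)/((5*15)) + 25 = (1/4 - 1*75)/75 + 25 = (1/4 - 75)/75 + 25 = (1/75)*(-299/4) + 25 = -299/300 + 25 = 7201/300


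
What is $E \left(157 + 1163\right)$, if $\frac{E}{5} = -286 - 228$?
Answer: $-3392400$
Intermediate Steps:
$E = -2570$ ($E = 5 \left(-286 - 228\right) = 5 \left(-514\right) = -2570$)
$E \left(157 + 1163\right) = - 2570 \left(157 + 1163\right) = \left(-2570\right) 1320 = -3392400$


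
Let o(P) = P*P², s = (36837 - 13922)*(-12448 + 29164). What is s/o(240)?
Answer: 6384119/230400 ≈ 27.709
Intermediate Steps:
s = 383047140 (s = 22915*16716 = 383047140)
o(P) = P³
s/o(240) = 383047140/(240³) = 383047140/13824000 = 383047140*(1/13824000) = 6384119/230400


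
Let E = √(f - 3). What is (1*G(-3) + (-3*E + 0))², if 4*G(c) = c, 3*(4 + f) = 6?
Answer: -711/16 + 9*I*√5/2 ≈ -44.438 + 10.062*I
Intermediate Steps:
f = -2 (f = -4 + (⅓)*6 = -4 + 2 = -2)
G(c) = c/4
E = I*√5 (E = √(-2 - 3) = √(-5) = I*√5 ≈ 2.2361*I)
(1*G(-3) + (-3*E + 0))² = (1*((¼)*(-3)) + (-3*I*√5 + 0))² = (1*(-¾) + (-3*I*√5 + 0))² = (-¾ - 3*I*√5)²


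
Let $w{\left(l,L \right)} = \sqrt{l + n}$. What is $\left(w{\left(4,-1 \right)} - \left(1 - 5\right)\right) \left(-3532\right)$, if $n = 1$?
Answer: $-14128 - 3532 \sqrt{5} \approx -22026.0$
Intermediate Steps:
$w{\left(l,L \right)} = \sqrt{1 + l}$ ($w{\left(l,L \right)} = \sqrt{l + 1} = \sqrt{1 + l}$)
$\left(w{\left(4,-1 \right)} - \left(1 - 5\right)\right) \left(-3532\right) = \left(\sqrt{1 + 4} - \left(1 - 5\right)\right) \left(-3532\right) = \left(\sqrt{5} - \left(1 - 5\right)\right) \left(-3532\right) = \left(\sqrt{5} - -4\right) \left(-3532\right) = \left(\sqrt{5} + 4\right) \left(-3532\right) = \left(4 + \sqrt{5}\right) \left(-3532\right) = -14128 - 3532 \sqrt{5}$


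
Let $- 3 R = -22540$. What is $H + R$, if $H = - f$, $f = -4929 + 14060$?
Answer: $- \frac{4853}{3} \approx -1617.7$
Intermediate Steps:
$R = \frac{22540}{3}$ ($R = \left(- \frac{1}{3}\right) \left(-22540\right) = \frac{22540}{3} \approx 7513.3$)
$f = 9131$
$H = -9131$ ($H = \left(-1\right) 9131 = -9131$)
$H + R = -9131 + \frac{22540}{3} = - \frac{4853}{3}$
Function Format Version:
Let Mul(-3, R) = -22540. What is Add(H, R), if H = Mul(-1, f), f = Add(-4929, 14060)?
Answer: Rational(-4853, 3) ≈ -1617.7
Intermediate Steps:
R = Rational(22540, 3) (R = Mul(Rational(-1, 3), -22540) = Rational(22540, 3) ≈ 7513.3)
f = 9131
H = -9131 (H = Mul(-1, 9131) = -9131)
Add(H, R) = Add(-9131, Rational(22540, 3)) = Rational(-4853, 3)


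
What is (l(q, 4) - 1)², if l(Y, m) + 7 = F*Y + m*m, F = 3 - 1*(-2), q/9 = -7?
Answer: 94249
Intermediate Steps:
q = -63 (q = 9*(-7) = -63)
F = 5 (F = 3 + 2 = 5)
l(Y, m) = -7 + m² + 5*Y (l(Y, m) = -7 + (5*Y + m*m) = -7 + (5*Y + m²) = -7 + (m² + 5*Y) = -7 + m² + 5*Y)
(l(q, 4) - 1)² = ((-7 + 4² + 5*(-63)) - 1)² = ((-7 + 16 - 315) - 1)² = (-306 - 1)² = (-307)² = 94249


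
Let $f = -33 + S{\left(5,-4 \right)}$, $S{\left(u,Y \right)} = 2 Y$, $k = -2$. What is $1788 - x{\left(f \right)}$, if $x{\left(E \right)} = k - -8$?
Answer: $1782$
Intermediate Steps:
$f = -41$ ($f = -33 + 2 \left(-4\right) = -33 - 8 = -41$)
$x{\left(E \right)} = 6$ ($x{\left(E \right)} = -2 - -8 = -2 + 8 = 6$)
$1788 - x{\left(f \right)} = 1788 - 6 = 1782$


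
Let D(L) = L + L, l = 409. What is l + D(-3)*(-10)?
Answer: 469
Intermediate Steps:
D(L) = 2*L
l + D(-3)*(-10) = 409 + (2*(-3))*(-10) = 409 - 6*(-10) = 409 + 60 = 469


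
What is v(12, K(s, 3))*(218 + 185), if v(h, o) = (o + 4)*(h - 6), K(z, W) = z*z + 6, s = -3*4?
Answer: 372372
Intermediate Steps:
s = -12
K(z, W) = 6 + z² (K(z, W) = z² + 6 = 6 + z²)
v(h, o) = (-6 + h)*(4 + o) (v(h, o) = (4 + o)*(-6 + h) = (-6 + h)*(4 + o))
v(12, K(s, 3))*(218 + 185) = (-24 - 6*(6 + (-12)²) + 4*12 + 12*(6 + (-12)²))*(218 + 185) = (-24 - 6*(6 + 144) + 48 + 12*(6 + 144))*403 = (-24 - 6*150 + 48 + 12*150)*403 = (-24 - 900 + 48 + 1800)*403 = 924*403 = 372372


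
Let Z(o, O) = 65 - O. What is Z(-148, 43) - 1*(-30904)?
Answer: 30926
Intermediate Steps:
Z(-148, 43) - 1*(-30904) = (65 - 1*43) - 1*(-30904) = (65 - 43) + 30904 = 22 + 30904 = 30926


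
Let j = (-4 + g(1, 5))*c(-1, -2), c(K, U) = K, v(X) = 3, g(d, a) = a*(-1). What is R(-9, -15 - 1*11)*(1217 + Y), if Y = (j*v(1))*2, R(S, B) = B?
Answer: -33046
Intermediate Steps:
g(d, a) = -a
j = 9 (j = (-4 - 1*5)*(-1) = (-4 - 5)*(-1) = -9*(-1) = 9)
Y = 54 (Y = (9*3)*2 = 27*2 = 54)
R(-9, -15 - 1*11)*(1217 + Y) = (-15 - 1*11)*(1217 + 54) = (-15 - 11)*1271 = -26*1271 = -33046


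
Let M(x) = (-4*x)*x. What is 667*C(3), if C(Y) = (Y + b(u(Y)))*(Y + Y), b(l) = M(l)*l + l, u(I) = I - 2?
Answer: 0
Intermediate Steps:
M(x) = -4*x**2
u(I) = -2 + I
b(l) = l - 4*l**3 (b(l) = (-4*l**2)*l + l = -4*l**3 + l = l - 4*l**3)
C(Y) = 2*Y*(-2 - 4*(-2 + Y)**3 + 2*Y) (C(Y) = (Y + ((-2 + Y) - 4*(-2 + Y)**3))*(Y + Y) = (Y + (-2 + Y - 4*(-2 + Y)**3))*(2*Y) = (-2 - 4*(-2 + Y)**3 + 2*Y)*(2*Y) = 2*Y*(-2 - 4*(-2 + Y)**3 + 2*Y))
667*C(3) = 667*(2*3*(3 - (-1 + 4*(-2 + 3)**2)*(-2 + 3))) = 667*(2*3*(3 - 1*(-1 + 4*1**2)*1)) = 667*(2*3*(3 - 1*(-1 + 4*1)*1)) = 667*(2*3*(3 - 1*(-1 + 4)*1)) = 667*(2*3*(3 - 1*3*1)) = 667*(2*3*(3 - 3)) = 667*(2*3*0) = 667*0 = 0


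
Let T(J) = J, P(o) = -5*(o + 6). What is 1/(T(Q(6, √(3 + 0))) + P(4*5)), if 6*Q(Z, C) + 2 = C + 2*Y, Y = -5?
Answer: -1584/209087 - 2*√3/209087 ≈ -0.0075924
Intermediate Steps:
P(o) = -30 - 5*o (P(o) = -5*(6 + o) = -30 - 5*o)
Q(Z, C) = -2 + C/6 (Q(Z, C) = -⅓ + (C + 2*(-5))/6 = -⅓ + (C - 10)/6 = -⅓ + (-10 + C)/6 = -⅓ + (-5/3 + C/6) = -2 + C/6)
1/(T(Q(6, √(3 + 0))) + P(4*5)) = 1/((-2 + √(3 + 0)/6) + (-30 - 20*5)) = 1/((-2 + √3/6) + (-30 - 5*20)) = 1/((-2 + √3/6) + (-30 - 100)) = 1/((-2 + √3/6) - 130) = 1/(-132 + √3/6)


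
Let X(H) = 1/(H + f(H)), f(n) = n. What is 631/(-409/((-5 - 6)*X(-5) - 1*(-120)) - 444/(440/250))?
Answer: -8405551/3405515 ≈ -2.4682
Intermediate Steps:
X(H) = 1/(2*H) (X(H) = 1/(H + H) = 1/(2*H))
631/(-409/((-5 - 6)*X(-5) - 1*(-120)) - 444/(440/250)) = 631/(-409/((-5 - 6)*((1/2)/(-5)) - 1*(-120)) - 444/(440/250)) = 631/(-409/(-11*(-1)/(2*5) + 120) - 444/(440*(1/250))) = 631/(-409/(-11*(-1/10) + 120) - 444/44/25) = 631/(-409/(11/10 + 120) - 444*25/44) = 631/(-409/1211/10 - 2775/11) = 631/(-409*10/1211 - 2775/11) = 631/(-4090/1211 - 2775/11) = 631/(-3405515/13321) = 631*(-13321/3405515) = -8405551/3405515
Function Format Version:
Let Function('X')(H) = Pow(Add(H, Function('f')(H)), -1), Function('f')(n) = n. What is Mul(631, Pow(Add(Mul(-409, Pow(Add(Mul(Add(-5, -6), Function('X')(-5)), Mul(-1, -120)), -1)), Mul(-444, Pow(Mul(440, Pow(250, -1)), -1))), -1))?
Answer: Rational(-8405551, 3405515) ≈ -2.4682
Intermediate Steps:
Function('X')(H) = Mul(Rational(1, 2), Pow(H, -1)) (Function('X')(H) = Pow(Add(H, H), -1) = Pow(Mul(2, H), -1) = Mul(Rational(1, 2), Pow(H, -1)))
Mul(631, Pow(Add(Mul(-409, Pow(Add(Mul(Add(-5, -6), Function('X')(-5)), Mul(-1, -120)), -1)), Mul(-444, Pow(Mul(440, Pow(250, -1)), -1))), -1)) = Mul(631, Pow(Add(Mul(-409, Pow(Add(Mul(Add(-5, -6), Mul(Rational(1, 2), Pow(-5, -1))), Mul(-1, -120)), -1)), Mul(-444, Pow(Mul(440, Pow(250, -1)), -1))), -1)) = Mul(631, Pow(Add(Mul(-409, Pow(Add(Mul(-11, Mul(Rational(1, 2), Rational(-1, 5))), 120), -1)), Mul(-444, Pow(Mul(440, Rational(1, 250)), -1))), -1)) = Mul(631, Pow(Add(Mul(-409, Pow(Add(Mul(-11, Rational(-1, 10)), 120), -1)), Mul(-444, Pow(Rational(44, 25), -1))), -1)) = Mul(631, Pow(Add(Mul(-409, Pow(Add(Rational(11, 10), 120), -1)), Mul(-444, Rational(25, 44))), -1)) = Mul(631, Pow(Add(Mul(-409, Pow(Rational(1211, 10), -1)), Rational(-2775, 11)), -1)) = Mul(631, Pow(Add(Mul(-409, Rational(10, 1211)), Rational(-2775, 11)), -1)) = Mul(631, Pow(Add(Rational(-4090, 1211), Rational(-2775, 11)), -1)) = Mul(631, Pow(Rational(-3405515, 13321), -1)) = Mul(631, Rational(-13321, 3405515)) = Rational(-8405551, 3405515)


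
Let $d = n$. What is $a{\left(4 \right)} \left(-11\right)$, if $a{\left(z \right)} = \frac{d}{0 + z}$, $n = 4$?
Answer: $-11$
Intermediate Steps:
$d = 4$
$a{\left(z \right)} = \frac{4}{z}$ ($a{\left(z \right)} = \frac{4}{0 + z} = \frac{4}{z}$)
$a{\left(4 \right)} \left(-11\right) = \frac{4}{4} \left(-11\right) = 4 \cdot \frac{1}{4} \left(-11\right) = 1 \left(-11\right) = -11$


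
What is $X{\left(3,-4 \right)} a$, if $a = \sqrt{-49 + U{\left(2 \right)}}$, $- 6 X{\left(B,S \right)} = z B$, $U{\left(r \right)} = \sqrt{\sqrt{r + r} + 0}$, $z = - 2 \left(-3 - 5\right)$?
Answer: $- 8 i \sqrt{49 - \sqrt{2}} \approx - 55.186 i$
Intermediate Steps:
$z = 16$ ($z = \left(-2\right) \left(-8\right) = 16$)
$U{\left(r \right)} = \sqrt[4]{2} \sqrt[4]{r}$ ($U{\left(r \right)} = \sqrt{\sqrt{2 r} + 0} = \sqrt{\sqrt{2} \sqrt{r} + 0} = \sqrt{\sqrt{2} \sqrt{r}} = \sqrt[4]{2} \sqrt[4]{r}$)
$X{\left(B,S \right)} = - \frac{8 B}{3}$ ($X{\left(B,S \right)} = - \frac{16 B}{6} = - \frac{8 B}{3}$)
$a = \sqrt{-49 + \sqrt{2}}$ ($a = \sqrt{-49 + \sqrt[4]{2} \sqrt[4]{2}} = \sqrt{-49 + \sqrt{2}} \approx 6.8982 i$)
$X{\left(3,-4 \right)} a = \left(- \frac{8}{3}\right) 3 \sqrt{-49 + \sqrt{2}} = - 8 \sqrt{-49 + \sqrt{2}}$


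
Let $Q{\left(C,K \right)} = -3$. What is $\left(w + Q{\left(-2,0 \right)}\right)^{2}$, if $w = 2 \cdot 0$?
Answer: $9$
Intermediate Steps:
$w = 0$
$\left(w + Q{\left(-2,0 \right)}\right)^{2} = \left(0 - 3\right)^{2} = \left(-3\right)^{2} = 9$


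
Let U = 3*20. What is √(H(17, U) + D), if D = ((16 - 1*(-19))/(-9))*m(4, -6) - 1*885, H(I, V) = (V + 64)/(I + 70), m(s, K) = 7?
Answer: I*√6893822/87 ≈ 30.179*I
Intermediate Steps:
U = 60
H(I, V) = (64 + V)/(70 + I)
D = -8210/9 (D = ((16 - 1*(-19))/(-9))*7 - 1*885 = ((16 + 19)*(-⅑))*7 - 885 = (35*(-⅑))*7 - 885 = -35/9*7 - 885 = -245/9 - 885 = -8210/9 ≈ -912.22)
√(H(17, U) + D) = √((64 + 60)/(70 + 17) - 8210/9) = √(124/87 - 8210/9) = √(-237718/261) = I*√6893822/87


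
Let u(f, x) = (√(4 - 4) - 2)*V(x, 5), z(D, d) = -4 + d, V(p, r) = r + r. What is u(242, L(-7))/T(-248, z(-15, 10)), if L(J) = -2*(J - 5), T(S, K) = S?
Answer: 5/62 ≈ 0.080645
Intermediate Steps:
V(p, r) = 2*r
L(J) = 10 - 2*J (L(J) = -2*(-5 + J) = 10 - 2*J)
u(f, x) = -20 (u(f, x) = (√(4 - 4) - 2)*(2*5) = (√0 - 2)*10 = (0 - 2)*10 = -2*10 = -20)
u(242, L(-7))/T(-248, z(-15, 10)) = -20/(-248) = -20*(-1/248) = 5/62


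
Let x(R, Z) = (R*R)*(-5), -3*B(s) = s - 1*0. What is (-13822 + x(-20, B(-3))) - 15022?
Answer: -30844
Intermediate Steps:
B(s) = -s/3 (B(s) = -(s - 1*0)/3 = -(s + 0)/3 = -s/3)
x(R, Z) = -5*R² (x(R, Z) = R²*(-5) = -5*R²)
(-13822 + x(-20, B(-3))) - 15022 = (-13822 - 5*(-20)²) - 15022 = (-13822 - 5*400) - 15022 = (-13822 - 2000) - 15022 = -15822 - 15022 = -30844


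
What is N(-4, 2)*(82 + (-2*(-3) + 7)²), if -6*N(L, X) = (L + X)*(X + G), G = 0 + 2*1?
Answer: 1004/3 ≈ 334.67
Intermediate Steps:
G = 2 (G = 0 + 2 = 2)
N(L, X) = -(2 + X)*(L + X)/6 (N(L, X) = -(L + X)*(X + 2)/6 = -(L + X)*(2 + X)/6 = -(2 + X)*(L + X)/6)
N(-4, 2)*(82 + (-2*(-3) + 7)²) = (-⅓*(-4) - ⅓*2 - ⅙*2² - ⅙*(-4)*2)*(82 + (-2*(-3) + 7)²) = (4/3 - ⅔ - ⅙*4 + 4/3)*(82 + (6 + 7)²) = (4/3 - ⅔ - ⅔ + 4/3)*(82 + 13²) = 4*(82 + 169)/3 = (4/3)*251 = 1004/3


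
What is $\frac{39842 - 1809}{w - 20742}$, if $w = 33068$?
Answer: $\frac{38033}{12326} \approx 3.0856$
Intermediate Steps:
$\frac{39842 - 1809}{w - 20742} = \frac{39842 - 1809}{33068 - 20742} = \frac{38033}{12326}$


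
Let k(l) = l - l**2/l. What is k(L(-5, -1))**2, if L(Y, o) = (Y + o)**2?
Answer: 0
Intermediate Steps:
k(l) = 0 (k(l) = l - l = 0)
k(L(-5, -1))**2 = 0**2 = 0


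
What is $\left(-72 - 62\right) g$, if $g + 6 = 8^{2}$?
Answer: $-7772$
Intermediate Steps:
$g = 58$ ($g = -6 + 8^{2} = -6 + 64 = 58$)
$\left(-72 - 62\right) g = \left(-72 - 62\right) 58 = \left(-134\right) 58 = -7772$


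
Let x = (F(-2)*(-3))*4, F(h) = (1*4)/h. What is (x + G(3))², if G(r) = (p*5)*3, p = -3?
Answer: 441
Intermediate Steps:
F(h) = 4/h
x = 24 (x = ((4/(-2))*(-3))*4 = ((4*(-½))*(-3))*4 = -2*(-3)*4 = 6*4 = 24)
G(r) = -45 (G(r) = -3*5*3 = -15*3 = -45)
(x + G(3))² = (24 - 45)² = (-21)² = 441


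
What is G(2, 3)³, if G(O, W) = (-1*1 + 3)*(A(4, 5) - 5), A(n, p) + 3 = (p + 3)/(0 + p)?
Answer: -262144/125 ≈ -2097.2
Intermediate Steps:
A(n, p) = -3 + (3 + p)/p (A(n, p) = -3 + (p + 3)/(0 + p) = -3 + (3 + p)/p)
G(O, W) = -64/5 (G(O, W) = (-1*1 + 3)*((-2 + 3/5) - 5) = (-1 + 3)*((-2 + 3*(⅕)) - 5) = 2*((-2 + ⅗) - 5) = 2*(-7/5 - 5) = 2*(-32/5) = -64/5)
G(2, 3)³ = (-64/5)³ = -262144/125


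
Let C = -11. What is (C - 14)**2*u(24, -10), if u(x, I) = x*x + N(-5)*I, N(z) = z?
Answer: 391250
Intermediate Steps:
u(x, I) = x**2 - 5*I (u(x, I) = x*x - 5*I = x**2 - 5*I)
(C - 14)**2*u(24, -10) = (-11 - 14)**2*(24**2 - 5*(-10)) = (-25)**2*(576 + 50) = 625*626 = 391250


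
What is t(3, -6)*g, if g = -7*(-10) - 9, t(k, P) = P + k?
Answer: -183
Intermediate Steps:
g = 61 (g = 70 - 9 = 61)
t(3, -6)*g = (-6 + 3)*61 = -3*61 = -183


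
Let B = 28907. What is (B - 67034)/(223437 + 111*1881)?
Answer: -12709/144076 ≈ -0.088210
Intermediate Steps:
(B - 67034)/(223437 + 111*1881) = (28907 - 67034)/(223437 + 111*1881) = -38127/(223437 + 208791) = -38127/432228 = -38127*1/432228 = -12709/144076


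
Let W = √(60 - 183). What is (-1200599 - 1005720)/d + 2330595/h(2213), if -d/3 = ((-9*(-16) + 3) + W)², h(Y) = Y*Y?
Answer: (-10955383767221*I + 2055584790*√123)/(88152642*(-3581*I + 49*√123)) ≈ 33.934 - 5.0775*I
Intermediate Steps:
W = I*√123 (W = √(-123) = I*√123 ≈ 11.091*I)
h(Y) = Y²
d = -3*(147 + I*√123)² (d = -3*((-9*(-16) + 3) + I*√123)² = -3*((144 + 3) + I*√123)² = -3*(147 + I*√123)² ≈ -64458.0 - 9781.9*I)
(-1200599 - 1005720)/d + 2330595/h(2213) = (-1200599 - 1005720)/(-64458 - 882*I*√123) + 2330595/(2213²) = -2206319/(-64458 - 882*I*√123) + 2330595/4897369 = 2330595/4897369 - 2206319/(-64458 - 882*I*√123)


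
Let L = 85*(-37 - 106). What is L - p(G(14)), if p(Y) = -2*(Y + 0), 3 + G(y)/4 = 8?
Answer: -12115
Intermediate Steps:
G(y) = 20 (G(y) = -12 + 4*8 = -12 + 32 = 20)
L = -12155 (L = 85*(-143) = -12155)
p(Y) = -2*Y
L - p(G(14)) = -12155 - (-2)*20 = -12155 - 1*(-40) = -12155 + 40 = -12115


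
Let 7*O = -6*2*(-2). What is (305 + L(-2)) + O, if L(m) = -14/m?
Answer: 2208/7 ≈ 315.43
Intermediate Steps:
O = 24/7 (O = (-6*2*(-2))/7 = (-12*(-2))/7 = (⅐)*24 = 24/7 ≈ 3.4286)
(305 + L(-2)) + O = (305 - 14/(-2)) + 24/7 = (305 - 14*(-½)) + 24/7 = (305 + 7) + 24/7 = 312 + 24/7 = 2208/7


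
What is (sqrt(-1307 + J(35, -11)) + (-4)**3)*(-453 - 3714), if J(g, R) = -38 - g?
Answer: 266688 - 8334*I*sqrt(345) ≈ 2.6669e+5 - 1.548e+5*I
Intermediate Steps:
(sqrt(-1307 + J(35, -11)) + (-4)**3)*(-453 - 3714) = (sqrt(-1307 + (-38 - 1*35)) + (-4)**3)*(-453 - 3714) = (sqrt(-1307 + (-38 - 35)) - 64)*(-4167) = (sqrt(-1307 - 73) - 64)*(-4167) = (sqrt(-1380) - 64)*(-4167) = (2*I*sqrt(345) - 64)*(-4167) = (-64 + 2*I*sqrt(345))*(-4167) = 266688 - 8334*I*sqrt(345)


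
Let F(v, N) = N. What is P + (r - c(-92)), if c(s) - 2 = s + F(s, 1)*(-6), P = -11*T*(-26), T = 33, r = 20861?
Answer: 30395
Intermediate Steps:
P = 9438 (P = -11*33*(-26) = -363*(-26) = 9438)
c(s) = -4 + s (c(s) = 2 + (s + 1*(-6)) = 2 + (s - 6) = 2 + (-6 + s) = -4 + s)
P + (r - c(-92)) = 9438 + (20861 - (-4 - 92)) = 9438 + (20861 - 1*(-96)) = 9438 + (20861 + 96) = 9438 + 20957 = 30395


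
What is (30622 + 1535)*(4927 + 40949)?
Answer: 1475234532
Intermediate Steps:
(30622 + 1535)*(4927 + 40949) = 32157*45876 = 1475234532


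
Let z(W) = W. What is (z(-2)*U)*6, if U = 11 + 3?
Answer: -168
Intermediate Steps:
U = 14
(z(-2)*U)*6 = -2*14*6 = -28*6 = -168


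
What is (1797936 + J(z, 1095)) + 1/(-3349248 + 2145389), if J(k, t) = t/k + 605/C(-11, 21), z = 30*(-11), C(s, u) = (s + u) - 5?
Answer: 47621268361457/26484898 ≈ 1.7981e+6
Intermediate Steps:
C(s, u) = -5 + s + u
z = -330
J(k, t) = 121 + t/k (J(k, t) = t/k + 605/(-5 - 11 + 21) = t/k + 605/5 = t/k + 605*(⅕) = t/k + 121 = 121 + t/k)
(1797936 + J(z, 1095)) + 1/(-3349248 + 2145389) = (1797936 + (121 + 1095/(-330))) + 1/(-3349248 + 2145389) = (1797936 + (121 + 1095*(-1/330))) + 1/(-1203859) = (1797936 + (121 - 73/22)) - 1/1203859 = (1797936 + 2589/22) - 1/1203859 = 39557181/22 - 1/1203859 = 47621268361457/26484898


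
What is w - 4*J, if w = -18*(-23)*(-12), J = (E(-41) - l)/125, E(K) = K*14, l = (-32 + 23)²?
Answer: -123676/25 ≈ -4947.0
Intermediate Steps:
l = 81 (l = (-9)² = 81)
E(K) = 14*K
J = -131/25 (J = (14*(-41) - 1*81)/125 = (-574 - 81)*(1/125) = -655*1/125 = -131/25 ≈ -5.2400)
w = -4968 (w = 414*(-12) = -4968)
w - 4*J = -4968 - 4*(-131)/25 = -4968 - 1*(-524/25) = -4968 + 524/25 = -123676/25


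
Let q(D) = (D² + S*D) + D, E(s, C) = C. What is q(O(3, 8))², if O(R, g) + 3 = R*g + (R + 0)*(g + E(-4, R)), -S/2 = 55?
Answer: 8820900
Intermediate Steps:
S = -110 (S = -2*55 = -110)
O(R, g) = -3 + R*g + R*(R + g) (O(R, g) = -3 + (R*g + (R + 0)*(g + R)) = -3 + (R*g + R*(R + g)) = -3 + R*g + R*(R + g))
q(D) = D² - 109*D (q(D) = (D² - 110*D) + D = D² - 109*D)
q(O(3, 8))² = ((-3 + 3² + 2*3*8)*(-109 + (-3 + 3² + 2*3*8)))² = ((-3 + 9 + 48)*(-109 + (-3 + 9 + 48)))² = (54*(-109 + 54))² = (54*(-55))² = (-2970)² = 8820900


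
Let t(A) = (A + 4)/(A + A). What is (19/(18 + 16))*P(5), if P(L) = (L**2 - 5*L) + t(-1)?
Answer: -57/68 ≈ -0.83823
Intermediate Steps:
t(A) = (4 + A)/(2*A) (t(A) = (4 + A)/((2*A)) = (4 + A)*(1/(2*A)) = (4 + A)/(2*A))
P(L) = -3/2 + L**2 - 5*L (P(L) = (L**2 - 5*L) + (1/2)*(4 - 1)/(-1) = (L**2 - 5*L) + (1/2)*(-1)*3 = (L**2 - 5*L) - 3/2 = -3/2 + L**2 - 5*L)
(19/(18 + 16))*P(5) = (19/(18 + 16))*(-3/2 + 5**2 - 5*5) = (19/34)*(-3/2 + 25 - 25) = (19*(1/34))*(-3/2) = (19/34)*(-3/2) = -57/68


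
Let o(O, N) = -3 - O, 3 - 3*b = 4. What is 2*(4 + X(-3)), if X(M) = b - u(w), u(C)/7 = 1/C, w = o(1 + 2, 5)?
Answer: 29/3 ≈ 9.6667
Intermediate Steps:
b = -1/3 (b = 1 - 1/3*4 = 1 - 4/3 = -1/3 ≈ -0.33333)
w = -6 (w = -3 - (1 + 2) = -3 - 1*3 = -3 - 3 = -6)
u(C) = 7/C
X(M) = 5/6 (X(M) = -1/3 - 7/(-6) = -1/3 - 7*(-1)/6 = -1/3 - 1*(-7/6) = -1/3 + 7/6 = 5/6)
2*(4 + X(-3)) = 2*(4 + 5/6) = 2*(29/6) = 29/3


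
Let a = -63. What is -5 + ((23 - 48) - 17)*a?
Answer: 2641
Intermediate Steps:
-5 + ((23 - 48) - 17)*a = -5 + ((23 - 48) - 17)*(-63) = -5 + (-25 - 17)*(-63) = -5 - 42*(-63) = -5 + 2646 = 2641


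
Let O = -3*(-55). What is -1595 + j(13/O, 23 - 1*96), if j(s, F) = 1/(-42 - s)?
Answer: -11074250/6943 ≈ -1595.0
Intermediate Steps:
O = 165
-1595 + j(13/O, 23 - 1*96) = -1595 - 1/(42 + 13/165) = -1595 - 1/6943/165 = -1595 - 1*165/6943 = -1595 - 165/6943 = -11074250/6943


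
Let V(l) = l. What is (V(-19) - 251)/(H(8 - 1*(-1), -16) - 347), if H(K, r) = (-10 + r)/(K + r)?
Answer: 70/89 ≈ 0.78652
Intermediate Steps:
H(K, r) = (-10 + r)/(K + r)
(V(-19) - 251)/(H(8 - 1*(-1), -16) - 347) = (-19 - 251)/((-10 - 16)/((8 - 1*(-1)) - 16) - 347) = -270/(-26/((8 + 1) - 16) - 347) = -270/(-26/(9 - 16) - 347) = -270/(-26/(-7) - 347) = -270/(-⅐*(-26) - 347) = -270/(26/7 - 347) = -270/(-2403/7) = -270*(-7/2403) = 70/89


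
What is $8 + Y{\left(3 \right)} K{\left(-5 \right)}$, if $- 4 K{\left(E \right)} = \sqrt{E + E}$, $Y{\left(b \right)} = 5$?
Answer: $8 - \frac{5 i \sqrt{10}}{4} \approx 8.0 - 3.9528 i$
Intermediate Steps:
$K{\left(E \right)} = - \frac{\sqrt{2} \sqrt{E}}{4}$ ($K{\left(E \right)} = - \frac{\sqrt{E + E}}{4} = - \frac{\sqrt{2 E}}{4} = - \frac{\sqrt{2} \sqrt{E}}{4}$)
$8 + Y{\left(3 \right)} K{\left(-5 \right)} = 8 + 5 \left(- \frac{\sqrt{2} \sqrt{-5}}{4}\right) = 8 + 5 \left(- \frac{\sqrt{2} i \sqrt{5}}{4}\right) = 8 + 5 \left(- \frac{i \sqrt{10}}{4}\right) = 8 - \frac{5 i \sqrt{10}}{4}$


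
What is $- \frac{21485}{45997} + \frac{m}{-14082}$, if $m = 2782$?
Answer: $- \frac{215257712}{323864877} \approx -0.66465$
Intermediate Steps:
$- \frac{21485}{45997} + \frac{m}{-14082} = - \frac{21485}{45997} + \frac{2782}{-14082} = \left(-21485\right) \frac{1}{45997} + 2782 \left(- \frac{1}{14082}\right) = - \frac{21485}{45997} - \frac{1391}{7041} = - \frac{215257712}{323864877}$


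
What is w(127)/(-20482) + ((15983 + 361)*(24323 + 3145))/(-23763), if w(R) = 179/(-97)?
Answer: -297309120116797/15737078434 ≈ -18892.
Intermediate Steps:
w(R) = -179/97 (w(R) = 179*(-1/97) = -179/97)
w(127)/(-20482) + ((15983 + 361)*(24323 + 3145))/(-23763) = -179/97/(-20482) + ((15983 + 361)*(24323 + 3145))/(-23763) = -179/97*(-1/20482) + (16344*27468)*(-1/23763) = 179/1986754 + 448936992*(-1/23763) = 179/1986754 - 149645664/7921 = -297309120116797/15737078434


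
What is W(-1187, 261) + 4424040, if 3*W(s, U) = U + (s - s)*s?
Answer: 4424127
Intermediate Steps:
W(s, U) = U/3 (W(s, U) = (U + (s - s)*s)/3 = (U + 0*s)/3 = (U + 0)/3 = U/3)
W(-1187, 261) + 4424040 = (1/3)*261 + 4424040 = 87 + 4424040 = 4424127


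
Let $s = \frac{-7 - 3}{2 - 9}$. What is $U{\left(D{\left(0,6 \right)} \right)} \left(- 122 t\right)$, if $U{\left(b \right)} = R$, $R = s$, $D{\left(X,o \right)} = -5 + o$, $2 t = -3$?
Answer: $\frac{1830}{7} \approx 261.43$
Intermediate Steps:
$t = - \frac{3}{2}$ ($t = \frac{1}{2} \left(-3\right) = - \frac{3}{2} \approx -1.5$)
$s = \frac{10}{7}$ ($s = - \frac{10}{-7} = \left(-10\right) \left(- \frac{1}{7}\right) = \frac{10}{7} \approx 1.4286$)
$R = \frac{10}{7} \approx 1.4286$
$U{\left(b \right)} = \frac{10}{7}$
$U{\left(D{\left(0,6 \right)} \right)} \left(- 122 t\right) = \frac{10 \left(\left(-122\right) \left(- \frac{3}{2}\right)\right)}{7} = \frac{10}{7} \cdot 183 = \frac{1830}{7}$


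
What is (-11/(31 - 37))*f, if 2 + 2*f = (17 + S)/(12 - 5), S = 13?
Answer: 44/21 ≈ 2.0952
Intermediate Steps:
f = 8/7 (f = -1 + ((17 + 13)/(12 - 5))/2 = -1 + (30/7)/2 = -1 + (30*(⅐))/2 = -1 + (½)*(30/7) = -1 + 15/7 = 8/7 ≈ 1.1429)
(-11/(31 - 37))*f = (-11/(31 - 37))*(8/7) = (-11/(-6))*(8/7) = -⅙*(-11)*(8/7) = (11/6)*(8/7) = 44/21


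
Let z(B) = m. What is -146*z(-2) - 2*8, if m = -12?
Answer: 1736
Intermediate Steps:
z(B) = -12
-146*z(-2) - 2*8 = -146*(-12) - 2*8 = 1752 - 16 = 1736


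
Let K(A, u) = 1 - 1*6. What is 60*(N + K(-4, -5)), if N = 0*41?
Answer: -300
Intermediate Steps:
K(A, u) = -5 (K(A, u) = 1 - 6 = -5)
N = 0
60*(N + K(-4, -5)) = 60*(0 - 5) = 60*(-5) = -300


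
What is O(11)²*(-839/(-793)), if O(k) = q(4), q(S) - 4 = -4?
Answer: 0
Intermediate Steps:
q(S) = 0 (q(S) = 4 - 4 = 0)
O(k) = 0
O(11)²*(-839/(-793)) = 0²*(-839/(-793)) = 0*(-839*(-1/793)) = 0*(839/793) = 0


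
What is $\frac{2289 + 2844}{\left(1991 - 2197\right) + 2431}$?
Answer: $\frac{5133}{2225} \approx 2.307$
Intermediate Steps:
$\frac{2289 + 2844}{\left(1991 - 2197\right) + 2431} = \frac{5133}{\left(1991 - 2197\right) + 2431} = \frac{5133}{-206 + 2431} = \frac{5133}{2225}$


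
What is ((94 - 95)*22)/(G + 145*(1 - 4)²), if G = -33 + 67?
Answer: -22/1339 ≈ -0.016430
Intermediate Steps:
G = 34
((94 - 95)*22)/(G + 145*(1 - 4)²) = ((94 - 95)*22)/(34 + 145*(1 - 4)²) = (-1*22)/(34 + 145*(-3)²) = -22/(34 + 145*9) = -22/(34 + 1305) = -22/1339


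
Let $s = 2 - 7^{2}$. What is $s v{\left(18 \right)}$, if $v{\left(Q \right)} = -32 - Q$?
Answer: $2350$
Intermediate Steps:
$s = -47$ ($s = 2 - 49 = -47$)
$s v{\left(18 \right)} = - 47 \left(-32 - 18\right) = \left(-47\right) \left(-50\right) = 2350$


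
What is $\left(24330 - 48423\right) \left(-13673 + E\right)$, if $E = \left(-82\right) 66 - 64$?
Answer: $461356857$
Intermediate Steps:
$E = -5476$ ($E = -5412 - 64 = -5476$)
$\left(24330 - 48423\right) \left(-13673 + E\right) = \left(24330 - 48423\right) \left(-13673 - 5476\right) = \left(-24093\right) \left(-19149\right) = 461356857$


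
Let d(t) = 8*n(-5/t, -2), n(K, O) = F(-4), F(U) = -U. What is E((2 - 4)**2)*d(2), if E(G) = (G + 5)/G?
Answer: 72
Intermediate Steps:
n(K, O) = 4 (n(K, O) = -1*(-4) = 4)
d(t) = 32 (d(t) = 8*4 = 32)
E(G) = (5 + G)/G
E((2 - 4)**2)*d(2) = ((5 + (2 - 4)**2)/((2 - 4)**2))*32 = ((5 + (-2)**2)/((-2)**2))*32 = ((5 + 4)/4)*32 = ((1/4)*9)*32 = (9/4)*32 = 72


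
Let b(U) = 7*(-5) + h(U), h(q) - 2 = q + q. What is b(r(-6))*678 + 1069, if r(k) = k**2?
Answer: 27511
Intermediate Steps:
h(q) = 2 + 2*q (h(q) = 2 + (q + q) = 2 + 2*q)
b(U) = -33 + 2*U (b(U) = 7*(-5) + (2 + 2*U) = -35 + (2 + 2*U) = -33 + 2*U)
b(r(-6))*678 + 1069 = (-33 + 2*(-6)**2)*678 + 1069 = (-33 + 2*36)*678 + 1069 = (-33 + 72)*678 + 1069 = 39*678 + 1069 = 26442 + 1069 = 27511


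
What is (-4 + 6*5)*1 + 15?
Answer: 41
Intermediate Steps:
(-4 + 6*5)*1 + 15 = (-4 + 30)*1 + 15 = 26*1 + 15 = 26 + 15 = 41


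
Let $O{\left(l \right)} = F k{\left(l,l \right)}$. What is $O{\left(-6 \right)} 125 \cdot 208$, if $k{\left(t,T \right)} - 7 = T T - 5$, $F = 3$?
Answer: $2964000$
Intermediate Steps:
$k{\left(t,T \right)} = 2 + T^{2}$ ($k{\left(t,T \right)} = 7 + \left(T T - 5\right) = 7 + \left(T^{2} - 5\right) = 7 + \left(-5 + T^{2}\right) = 2 + T^{2}$)
$O{\left(l \right)} = 6 + 3 l^{2}$ ($O{\left(l \right)} = 3 \left(2 + l^{2}\right) = 6 + 3 l^{2}$)
$O{\left(-6 \right)} 125 \cdot 208 = \left(6 + 3 \left(-6\right)^{2}\right) 125 \cdot 208 = \left(6 + 3 \cdot 36\right) 125 \cdot 208 = \left(6 + 108\right) 125 \cdot 208 = 114 \cdot 125 \cdot 208 = 14250 \cdot 208 = 2964000$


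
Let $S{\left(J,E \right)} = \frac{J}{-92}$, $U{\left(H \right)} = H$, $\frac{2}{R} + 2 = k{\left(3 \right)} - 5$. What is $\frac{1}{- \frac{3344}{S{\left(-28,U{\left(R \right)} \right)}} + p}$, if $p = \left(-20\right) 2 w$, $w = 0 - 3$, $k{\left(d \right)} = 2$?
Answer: $- \frac{7}{76072} \approx -9.2018 \cdot 10^{-5}$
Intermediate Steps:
$R = - \frac{2}{5}$ ($R = \frac{2}{-2 + \left(2 - 5\right)} = \frac{2}{-2 - 3} = \frac{2}{-5} = 2 \left(- \frac{1}{5}\right) = - \frac{2}{5} \approx -0.4$)
$w = -3$
$S{\left(J,E \right)} = - \frac{J}{92}$ ($S{\left(J,E \right)} = J \left(- \frac{1}{92}\right) = - \frac{J}{92}$)
$p = 120$ ($p = \left(-20\right) 2 \left(-3\right) = \left(-40\right) \left(-3\right) = 120$)
$\frac{1}{- \frac{3344}{S{\left(-28,U{\left(R \right)} \right)}} + p} = \frac{1}{- \frac{3344}{\left(- \frac{1}{92}\right) \left(-28\right)} + 120} = \frac{1}{- \frac{3344}{\frac{7}{23}} + 120} = \frac{1}{\left(-3344\right) \frac{23}{7} + 120} = \frac{1}{- \frac{76912}{7} + 120} = \frac{1}{- \frac{76072}{7}} = - \frac{7}{76072}$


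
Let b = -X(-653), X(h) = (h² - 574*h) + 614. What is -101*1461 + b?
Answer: -949406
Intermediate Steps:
X(h) = 614 + h² - 574*h
b = -801845 (b = -(614 + (-653)² - 574*(-653)) = -(614 + 426409 + 374822) = -1*801845 = -801845)
-101*1461 + b = -101*1461 - 801845 = -147561 - 801845 = -949406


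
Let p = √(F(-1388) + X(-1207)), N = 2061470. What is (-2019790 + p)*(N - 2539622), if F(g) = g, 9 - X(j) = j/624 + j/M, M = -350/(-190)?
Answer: 965766628080 - 39846*I*√21519119895/455 ≈ 9.6577e+11 - 1.2847e+7*I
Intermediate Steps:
M = 35/19 (M = -350*(-1/190) = 35/19 ≈ 1.8421)
X(j) = 9 - 11891*j/21840 (X(j) = 9 - (j/624 + j/(35/19)) = 9 - (j*(1/624) + j*(19/35)) = 9 - (j/624 + 19*j/35) = 9 - 11891*j/21840)
p = I*√21519119895/5460 (p = √(-1388 + (9 - 11891/21840*(-1207))) = √(-1388 + (9 + 14352437/21840)) = √(-1388 + 14548997/21840) = √(-15764923/21840) = I*√21519119895/5460 ≈ 26.867*I)
(-2019790 + p)*(N - 2539622) = (-2019790 + I*√21519119895/5460)*(2061470 - 2539622) = (-2019790 + I*√21519119895/5460)*(-478152) = 965766628080 - 39846*I*√21519119895/455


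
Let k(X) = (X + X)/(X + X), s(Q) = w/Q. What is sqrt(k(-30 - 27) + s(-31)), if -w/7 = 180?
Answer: sqrt(40021)/31 ≈ 6.4533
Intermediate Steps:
w = -1260 (w = -7*180 = -1260)
s(Q) = -1260/Q
k(X) = 1 (k(X) = (2*X)/((2*X)) = (2*X)*(1/(2*X)) = 1)
sqrt(k(-30 - 27) + s(-31)) = sqrt(1 - 1260/(-31)) = sqrt(1 - 1260*(-1/31)) = sqrt(1 + 1260/31) = sqrt(1291/31) = sqrt(40021)/31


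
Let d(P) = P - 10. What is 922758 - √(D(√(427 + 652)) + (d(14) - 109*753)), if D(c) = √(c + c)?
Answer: 922758 - √(-82073 + √2*1079^(¼)) ≈ 9.2276e+5 - 286.47*I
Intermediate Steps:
D(c) = √2*√c (D(c) = √(2*c) = √2*√c)
d(P) = -10 + P
922758 - √(D(√(427 + 652)) + (d(14) - 109*753)) = 922758 - √(√2*√(√(427 + 652)) + ((-10 + 14) - 109*753)) = 922758 - √(√2*√(√1079) + (4 - 82077)) = 922758 - √(√2*1079^(¼) - 82073) = 922758 - √(-82073 + √2*1079^(¼))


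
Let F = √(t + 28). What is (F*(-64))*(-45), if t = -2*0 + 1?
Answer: 2880*√29 ≈ 15509.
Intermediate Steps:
t = 1 (t = 0 + 1 = 1)
F = √29 (F = √(1 + 28) = √29 ≈ 5.3852)
(F*(-64))*(-45) = (√29*(-64))*(-45) = -64*√29*(-45) = 2880*√29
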